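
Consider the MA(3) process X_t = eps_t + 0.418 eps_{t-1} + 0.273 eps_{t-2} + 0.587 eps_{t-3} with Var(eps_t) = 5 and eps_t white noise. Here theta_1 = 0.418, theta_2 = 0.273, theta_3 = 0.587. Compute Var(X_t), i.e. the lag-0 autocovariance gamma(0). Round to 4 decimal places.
\gamma(0) = 7.9691

For an MA(q) process X_t = eps_t + sum_i theta_i eps_{t-i} with
Var(eps_t) = sigma^2, the variance is
  gamma(0) = sigma^2 * (1 + sum_i theta_i^2).
  sum_i theta_i^2 = (0.418)^2 + (0.273)^2 + (0.587)^2 = 0.174724 + 0.074529 + 0.344569 = 0.593822.
  gamma(0) = 5 * (1 + 0.593822) = 5 * 1.593822 = 7.96911, which rounds to 7.9691.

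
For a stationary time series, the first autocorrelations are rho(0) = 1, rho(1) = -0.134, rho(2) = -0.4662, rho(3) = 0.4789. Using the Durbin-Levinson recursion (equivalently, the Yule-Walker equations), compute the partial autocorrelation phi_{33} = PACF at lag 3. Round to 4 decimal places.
\phi_{33} = 0.4299

The PACF at lag k is phi_{kk}, the last component of the solution
to the Yule-Walker system G_k phi = r_k where
  (G_k)_{ij} = rho(|i - j|), (r_k)_i = rho(i), i,j = 1..k.
Equivalently, Durbin-Levinson gives phi_{kk} iteratively:
  phi_{11} = rho(1)
  phi_{kk} = [rho(k) - sum_{j=1..k-1} phi_{k-1,j} rho(k-j)]
            / [1 - sum_{j=1..k-1} phi_{k-1,j} rho(j)],
  phi_{k,j} = phi_{k-1,j} - phi_{kk} phi_{k-1,k-j},  j = 1..k-1.
Step k = 1:
  phi_11 = rho(1) = -0.134.
Step k = 2:
  phi_22 = [rho(2) - phi_11 rho(1)] / [1 - phi_11 rho(1)] = [-0.4662 - (-0.134)(-0.134)] / [1 - (-0.134)(-0.134)]
         = -0.484156 / 0.982044 = -0.493008.
  Update: phi_21 = phi_11 - phi_22 phi_11 = -0.134 - (-0.493008)(-0.134) = -0.200063.
Step k = 3:
  phi_33 = [rho(3) - phi_21 rho(2) - phi_22 rho(1)] / [1 - phi_21 rho(1) - phi_22 rho(2)]
    numerator   = 0.4789 - (-0.200063)(-0.4662) - (-0.493008)(-0.134) = 0.31956743
    denominator = 1 - (-0.200063)(-0.134) - (-0.493008)(-0.4662) = 0.743351
  phi_33 = 0.31956743 / 0.743351 = 0.4299.
Therefore phi_{33} = 0.4299.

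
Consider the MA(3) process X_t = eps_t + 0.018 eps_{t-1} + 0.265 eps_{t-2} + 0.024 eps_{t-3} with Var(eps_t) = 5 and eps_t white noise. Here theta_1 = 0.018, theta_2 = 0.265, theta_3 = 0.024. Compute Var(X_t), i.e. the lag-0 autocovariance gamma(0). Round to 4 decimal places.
\gamma(0) = 5.3556

For an MA(q) process X_t = eps_t + sum_i theta_i eps_{t-i} with
Var(eps_t) = sigma^2, the variance is
  gamma(0) = sigma^2 * (1 + sum_i theta_i^2).
  sum_i theta_i^2 = (0.018)^2 + (0.265)^2 + (0.024)^2 = 0.000324 + 0.070225 + 0.000576 = 0.071125.
  gamma(0) = 5 * (1 + 0.071125) = 5 * 1.071125 = 5.355625, which rounds to 5.3556.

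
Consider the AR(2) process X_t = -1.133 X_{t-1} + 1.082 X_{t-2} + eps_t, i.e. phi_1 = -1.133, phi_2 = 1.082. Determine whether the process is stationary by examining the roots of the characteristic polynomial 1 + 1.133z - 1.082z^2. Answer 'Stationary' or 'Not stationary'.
\text{Not stationary}

The AR(p) characteristic polynomial is P(z) = 1 + 1.133z - 1.082z^2.
Stationarity requires all roots to lie outside the unit circle, i.e. |z| > 1 for every root.
Set 1 + (1.133) z + (-1.082) z^2 = 0, i.e. a z^2 + b z + c = 0 with a = -1.082, b = 1.133, c = 1.
Discriminant D = b^2 - 4ac = (1.133)^2 - 4*(-1.082)*1 = 1.283689 - (-4.328) = 5.611689.
D >= 0, so the roots are real: z = (-b +/- sqrt(D)) / (2a) = (-1.133 +/- 2.3689) / (-2.164).
  z_1 = (-1.133 + 2.3689) / (-2.164) = -0.5711,   |z_1| = 0.5711.
  z_2 = (-1.133 - 2.3689) / (-2.164) = 1.6183,   |z_2| = 1.6183.
Moduli of all roots: 0.5711, 1.6183.
All moduli strictly greater than 1? No.
Verdict: Not stationary.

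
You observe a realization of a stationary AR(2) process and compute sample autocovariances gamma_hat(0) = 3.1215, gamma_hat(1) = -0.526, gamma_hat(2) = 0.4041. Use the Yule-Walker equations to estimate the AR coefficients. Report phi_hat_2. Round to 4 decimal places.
\hat\phi_{2} = 0.1040

The Yule-Walker equations for an AR(p) process read, in matrix form,
  Gamma_p phi = r_p,   with   (Gamma_p)_{ij} = gamma(|i - j|),
                       (r_p)_i = gamma(i),   i,j = 1..p.
Substitute the sample gammas (Toeplitz matrix and right-hand side of size 2):
  Gamma_p = [[3.1215, -0.526], [-0.526, 3.1215]]
  r_p     = [-0.526, 0.4041]
Written out:
  3.1215 phi_1 - 0.526 phi_2 = -0.526
  -0.526 phi_1 + 3.1215 phi_2 = 0.4041
Solve by Cramer's rule:
  det = gamma(0)^2 - gamma(1)^2 = (3.1215)^2 - (-0.526)^2 = 9.74376225 - 0.276676 = 9.46708625
  phi_hat_1 = [gamma(1) gamma(0) - gamma(1) gamma(2)] / det = [(-0.526)(3.1215) - (-0.526)(0.4041)] / 9.46708625 = -1.4293524 / 9.46708625 = -0.151
  phi_hat_2 = [gamma(0) gamma(2) - gamma(1)^2] / det = [(3.1215)(0.4041) - (-0.526)^2] / 9.46708625 = 0.98472215 / 9.46708625 = 0.104
So phi_hat = [-0.1510, 0.1040].
Therefore phi_hat_2 = 0.1040.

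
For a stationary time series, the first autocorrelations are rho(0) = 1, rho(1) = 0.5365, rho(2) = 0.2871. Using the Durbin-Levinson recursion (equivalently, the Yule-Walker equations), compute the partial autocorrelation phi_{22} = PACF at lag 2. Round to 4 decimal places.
\phi_{22} = -0.0010

The PACF at lag k is phi_{kk}, the last component of the solution
to the Yule-Walker system G_k phi = r_k where
  (G_k)_{ij} = rho(|i - j|), (r_k)_i = rho(i), i,j = 1..k.
Equivalently, Durbin-Levinson gives phi_{kk} iteratively:
  phi_{11} = rho(1)
  phi_{kk} = [rho(k) - sum_{j=1..k-1} phi_{k-1,j} rho(k-j)]
            / [1 - sum_{j=1..k-1} phi_{k-1,j} rho(j)],
  phi_{k,j} = phi_{k-1,j} - phi_{kk} phi_{k-1,k-j},  j = 1..k-1.
Step k = 1:
  phi_11 = rho(1) = 0.5365.
Step k = 2:
  phi_22 = [rho(2) - phi_11 rho(1)] / [1 - phi_11 rho(1)] = [0.2871 - (0.5365)(0.5365)] / [1 - (0.5365)(0.5365)]
         = -0.00073225 / 0.71216775 = -0.001.
Therefore phi_{22} = -0.0010.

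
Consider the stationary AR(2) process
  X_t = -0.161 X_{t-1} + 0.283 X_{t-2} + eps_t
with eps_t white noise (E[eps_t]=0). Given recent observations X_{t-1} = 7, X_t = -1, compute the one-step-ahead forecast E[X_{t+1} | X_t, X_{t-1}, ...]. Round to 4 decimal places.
E[X_{t+1} \mid \mathcal F_t] = 2.1420

For an AR(p) model X_t = c + sum_i phi_i X_{t-i} + eps_t, the
one-step-ahead conditional mean is
  E[X_{t+1} | X_t, ...] = c + sum_i phi_i X_{t+1-i}.
Substitute known values:
  E[X_{t+1} | ...] = (-0.161) * (-1) + (0.283) * (7)
                   = 2.1420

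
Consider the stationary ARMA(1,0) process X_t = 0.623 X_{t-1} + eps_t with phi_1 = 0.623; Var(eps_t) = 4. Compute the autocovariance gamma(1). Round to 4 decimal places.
\gamma(1) = 4.0728

Multiply the model equation by X_{t-k} and take expectations. With theta_0 = psi_0 = 1 and psi_j the MA(infinity) weights, this gives
  gamma(k) - sum_i phi_i gamma(k-i) = c_k,
  c_k = sigma^2 * sum_{j=k..q} theta_j psi_{j-k}   (c_k = 0 for k > q),
using gamma(-m) = gamma(m).
Pure AR (q = 0): c_0 = sigma^2 = 4, c_k = 0 for k >= 1.
Equations for k = 0 and k = 1 (AR order 1):
  gamma(0) = phi_1 gamma(1) + c_0
  gamma(1) = phi_1 gamma(0) + c_1
Substituting the second into the first: gamma(0) (1 - phi_1^2) = c_0 + phi_1 c_1, so
  gamma(0) = c_0 / (1 - phi_1^2) = 4 / (1 - (0.623)^2) = 4 / 0.611871 = 6.537326.
  gamma(1) = phi_1 gamma(0) = (0.623)(6.537326) = 4.072754.
Therefore gamma(1) = 4.0728 (to 4 decimal places).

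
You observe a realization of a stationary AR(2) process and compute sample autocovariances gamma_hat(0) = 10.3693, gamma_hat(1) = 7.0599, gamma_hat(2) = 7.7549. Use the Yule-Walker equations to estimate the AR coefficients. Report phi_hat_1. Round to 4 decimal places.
\hat\phi_{1} = 0.3200

The Yule-Walker equations for an AR(p) process read, in matrix form,
  Gamma_p phi = r_p,   with   (Gamma_p)_{ij} = gamma(|i - j|),
                       (r_p)_i = gamma(i),   i,j = 1..p.
Substitute the sample gammas (Toeplitz matrix and right-hand side of size 2):
  Gamma_p = [[10.3693, 7.0599], [7.0599, 10.3693]]
  r_p     = [7.0599, 7.7549]
Written out:
  10.3693 phi_1 + 7.0599 phi_2 = 7.0599
  7.0599 phi_1 + 10.3693 phi_2 = 7.7549
Solve by Cramer's rule:
  det = gamma(0)^2 - gamma(1)^2 = (10.3693)^2 - (7.0599)^2 = 107.52238249 - 49.84218801 = 57.68019448
  phi_hat_1 = [gamma(1) gamma(0) - gamma(1) gamma(2)] / det = [(7.0599)(10.3693) - (7.0599)(7.7549)] / 57.68019448 = 18.45740256 / 57.68019448 = 0.32
  phi_hat_2 = [gamma(0) gamma(2) - gamma(1)^2] / det = [(10.3693)(7.7549) - (7.0599)^2] / 57.68019448 = 30.57069656 / 57.68019448 = 0.53
So phi_hat = [0.3200, 0.5300].
Therefore phi_hat_1 = 0.3200.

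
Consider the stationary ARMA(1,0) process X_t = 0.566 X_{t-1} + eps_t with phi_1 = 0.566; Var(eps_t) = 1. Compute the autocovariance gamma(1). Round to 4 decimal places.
\gamma(1) = 0.8328

Multiply the model equation by X_{t-k} and take expectations. With theta_0 = psi_0 = 1 and psi_j the MA(infinity) weights, this gives
  gamma(k) - sum_i phi_i gamma(k-i) = c_k,
  c_k = sigma^2 * sum_{j=k..q} theta_j psi_{j-k}   (c_k = 0 for k > q),
using gamma(-m) = gamma(m).
Pure AR (q = 0): c_0 = sigma^2 = 1, c_k = 0 for k >= 1.
Equations for k = 0 and k = 1 (AR order 1):
  gamma(0) = phi_1 gamma(1) + c_0
  gamma(1) = phi_1 gamma(0) + c_1
Substituting the second into the first: gamma(0) (1 - phi_1^2) = c_0 + phi_1 c_1, so
  gamma(0) = c_0 / (1 - phi_1^2) = 1 / (1 - (0.566)^2) = 1 / 0.679644 = 1.471359.
  gamma(1) = phi_1 gamma(0) = (0.566)(1.471359) = 0.832789.
Therefore gamma(1) = 0.8328 (to 4 decimal places).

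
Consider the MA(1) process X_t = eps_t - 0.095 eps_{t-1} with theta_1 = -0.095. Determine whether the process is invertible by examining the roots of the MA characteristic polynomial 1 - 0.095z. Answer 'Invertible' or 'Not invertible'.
\text{Invertible}

The MA(q) characteristic polynomial is P(z) = 1 - 0.095z.
Invertibility requires all roots to lie outside the unit circle, i.e. |z| > 1 for every root.
This is linear in z: 1 + (-0.095) z = 0  =>  z = -1/(-0.095) = 10.526316,  |z| = 10.526316.
Moduli of all roots: 10.5263.
All moduli strictly greater than 1? Yes.
Verdict: Invertible.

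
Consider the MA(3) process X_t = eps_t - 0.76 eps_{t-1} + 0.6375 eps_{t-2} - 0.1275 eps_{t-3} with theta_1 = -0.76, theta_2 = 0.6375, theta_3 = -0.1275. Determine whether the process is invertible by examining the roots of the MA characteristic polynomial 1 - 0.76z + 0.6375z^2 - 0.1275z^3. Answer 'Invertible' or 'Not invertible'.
\text{Invertible}

The MA(q) characteristic polynomial is P(z) = 1 - 0.76z + 0.6375z^2 - 0.1275z^3.
Invertibility requires all roots to lie outside the unit circle, i.e. |z| > 1 for every root.
Degree 3: look for a simple real root z0 first, then factor out (1 - z/z0) and solve the remaining quadratic.
Testing z0 = 4: P(4) = 1 + (-0.76)(4) + (0.6375)(4)^2 + (-0.1275)(4)^3
  = 1 + (-3.04) + (10.2) + (-8.16) = 0.  So z_0 = 4 is a root, |z_0| = 4.
Divide out the factor (1 - 0.25 z) = (1 - z/z0) (since 1/z0 = 0.25):
  P(z) = (1 - 0.25 z)(1 + (-0.51) z + (0.51) z^2)
  [check: z-coef -0.51 - (0.25) = -0.76; z^2-coef 0.51 - (0.25)(-0.51) = 0.6375; z^3-coef -(0.25)(0.51) = -0.1275.]
Remaining roots from the quadratic factor 1 + (-0.51) z + (0.51) z^2:
  Set 1 + (-0.51) z + (0.51) z^2 = 0, i.e. a z^2 + b z + c = 0 with a = 0.51, b = -0.51, c = 1.
  Discriminant D = b^2 - 4ac = (-0.51)^2 - 4*(0.51)*1 = 0.2601 - (2.04) = -1.7799.
  D < 0, so the roots are the complex-conjugate pair z = (-b +/- i sqrt(-D)) / (2a) = 0.5 +/- 1.308i.
  For a conjugate pair |z|^2 = z * conj(z) = (product of roots) = c/a = 1/(0.51) = 1.960784, so |z| = sqrt(1.960784) = 1.4003 for both roots.
Moduli of all roots: 4.0000, 1.4003, 1.4003.
All moduli strictly greater than 1? Yes.
Verdict: Invertible.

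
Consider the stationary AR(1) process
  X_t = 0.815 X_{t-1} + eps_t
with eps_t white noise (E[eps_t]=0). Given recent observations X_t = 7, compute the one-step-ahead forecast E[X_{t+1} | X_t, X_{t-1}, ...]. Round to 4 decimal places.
E[X_{t+1} \mid \mathcal F_t] = 5.7050

For an AR(p) model X_t = c + sum_i phi_i X_{t-i} + eps_t, the
one-step-ahead conditional mean is
  E[X_{t+1} | X_t, ...] = c + sum_i phi_i X_{t+1-i}.
Substitute known values:
  E[X_{t+1} | ...] = (0.815) * (7)
                   = 5.7050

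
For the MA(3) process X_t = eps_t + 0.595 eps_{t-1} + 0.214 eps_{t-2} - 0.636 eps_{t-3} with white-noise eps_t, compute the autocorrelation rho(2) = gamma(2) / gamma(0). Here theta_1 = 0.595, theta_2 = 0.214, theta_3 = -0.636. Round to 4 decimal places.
\rho(2) = -0.0911

For an MA(q) process with theta_0 = 1, the autocovariance is
  gamma(k) = sigma^2 * sum_{i=0..q-k} theta_i * theta_{i+k},
and rho(k) = gamma(k) / gamma(0). Sigma^2 cancels.
  numerator   = (1)*(0.214) + (0.595)*(-0.636) = -0.16442.
  denominator = (1)^2 + (0.595)^2 + (0.214)^2 + (-0.636)^2 = 1.804317.
  rho(2) = -0.16442 / 1.804317 = -0.0911.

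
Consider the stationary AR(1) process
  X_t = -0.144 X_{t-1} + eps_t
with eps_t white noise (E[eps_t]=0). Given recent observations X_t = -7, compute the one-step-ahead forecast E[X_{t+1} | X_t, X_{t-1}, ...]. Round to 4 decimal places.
E[X_{t+1} \mid \mathcal F_t] = 1.0080

For an AR(p) model X_t = c + sum_i phi_i X_{t-i} + eps_t, the
one-step-ahead conditional mean is
  E[X_{t+1} | X_t, ...] = c + sum_i phi_i X_{t+1-i}.
Substitute known values:
  E[X_{t+1} | ...] = (-0.144) * (-7)
                   = 1.0080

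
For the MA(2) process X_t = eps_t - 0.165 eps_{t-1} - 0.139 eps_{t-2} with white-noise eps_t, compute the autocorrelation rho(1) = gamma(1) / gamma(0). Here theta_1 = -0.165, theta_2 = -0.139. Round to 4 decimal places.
\rho(1) = -0.1357

For an MA(q) process with theta_0 = 1, the autocovariance is
  gamma(k) = sigma^2 * sum_{i=0..q-k} theta_i * theta_{i+k},
and rho(k) = gamma(k) / gamma(0). Sigma^2 cancels.
  numerator   = (1)*(-0.165) + (-0.165)*(-0.139) = -0.142065.
  denominator = (1)^2 + (-0.165)^2 + (-0.139)^2 = 1.046546.
  rho(1) = -0.142065 / 1.046546 = -0.1357.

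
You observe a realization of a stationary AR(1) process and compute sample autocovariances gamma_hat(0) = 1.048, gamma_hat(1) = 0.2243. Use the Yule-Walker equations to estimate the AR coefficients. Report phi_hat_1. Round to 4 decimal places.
\hat\phi_{1} = 0.2140

The Yule-Walker equations for an AR(p) process read, in matrix form,
  Gamma_p phi = r_p,   with   (Gamma_p)_{ij} = gamma(|i - j|),
                       (r_p)_i = gamma(i),   i,j = 1..p.
Substitute the sample gammas (Toeplitz matrix and right-hand side of size 1):
  Gamma_p = [[1.048]]
  r_p     = [0.2243]
With p = 1 this is the single equation gamma(0) phi_1 = gamma(1):
  phi_hat_1 = gamma(1) / gamma(0) = 0.2243 / 1.048 = 0.2140.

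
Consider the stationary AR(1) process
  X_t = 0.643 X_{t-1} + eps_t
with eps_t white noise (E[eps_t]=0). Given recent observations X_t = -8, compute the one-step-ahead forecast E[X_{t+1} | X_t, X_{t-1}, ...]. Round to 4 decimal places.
E[X_{t+1} \mid \mathcal F_t] = -5.1440

For an AR(p) model X_t = c + sum_i phi_i X_{t-i} + eps_t, the
one-step-ahead conditional mean is
  E[X_{t+1} | X_t, ...] = c + sum_i phi_i X_{t+1-i}.
Substitute known values:
  E[X_{t+1} | ...] = (0.643) * (-8)
                   = -5.1440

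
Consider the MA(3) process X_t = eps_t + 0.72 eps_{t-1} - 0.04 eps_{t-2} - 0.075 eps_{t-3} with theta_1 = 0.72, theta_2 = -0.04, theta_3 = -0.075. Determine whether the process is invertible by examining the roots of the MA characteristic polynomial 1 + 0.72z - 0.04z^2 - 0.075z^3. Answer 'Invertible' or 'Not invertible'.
\text{Invertible}

The MA(q) characteristic polynomial is P(z) = 1 + 0.72z - 0.04z^2 - 0.075z^3.
Invertibility requires all roots to lie outside the unit circle, i.e. |z| > 1 for every root.
Degree 3: look for a simple real root z0 first, then factor out (1 - z/z0) and solve the remaining quadratic.
Testing z0 = -2: P(-2) = 1 + (0.72)(-2) + (-0.04)(-2)^2 + (-0.075)(-2)^3
  = 1 + (-1.44) + (-0.16) + (0.6) = 0.  So z_0 = -2 is a root, |z_0| = 2.
Divide out the factor (1 + 0.5 z) = (1 - z/z0) (since 1/z0 = -0.5):
  P(z) = (1 + 0.5 z)(1 + (0.22) z + (-0.15) z^2)
  [check: z-coef 0.22 - (-0.5) = 0.72; z^2-coef -0.15 - (-0.5)(0.22) = -0.04; z^3-coef -(-0.5)(-0.15) = -0.075.]
Remaining roots from the quadratic factor 1 + (0.22) z + (-0.15) z^2:
  Set 1 + (0.22) z + (-0.15) z^2 = 0, i.e. a z^2 + b z + c = 0 with a = -0.15, b = 0.22, c = 1.
  Discriminant D = b^2 - 4ac = (0.22)^2 - 4*(-0.15)*1 = 0.0484 - (-0.6) = 0.6484.
  D >= 0, so the roots are real: z = (-b +/- sqrt(D)) / (2a) = (-0.22 +/- 0.805233) / (-0.3).
    z_1 = (-0.22 + 0.805233) / (-0.3) = -1.9508,   |z_1| = 1.9508.
    z_2 = (-0.22 - 0.805233) / (-0.3) = 3.4174,   |z_2| = 3.4174.
Moduli of all roots: 2.0000, 1.9508, 3.4174.
All moduli strictly greater than 1? Yes.
Verdict: Invertible.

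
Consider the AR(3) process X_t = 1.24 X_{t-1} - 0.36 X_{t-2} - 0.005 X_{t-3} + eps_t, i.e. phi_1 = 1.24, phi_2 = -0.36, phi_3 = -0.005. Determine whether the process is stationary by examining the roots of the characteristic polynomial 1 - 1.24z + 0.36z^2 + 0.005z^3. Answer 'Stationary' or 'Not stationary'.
\text{Stationary}

The AR(p) characteristic polynomial is P(z) = 1 - 1.24z + 0.36z^2 + 0.005z^3.
Stationarity requires all roots to lie outside the unit circle, i.e. |z| > 1 for every root.
Degree 3: look for a simple real root z0 first, then factor out (1 - z/z0) and solve the remaining quadratic.
Testing z0 = 2: P(2) = 1 + (-1.24)(2) + (0.36)(2)^2 + (0.005)(2)^3
  = 1 + (-2.48) + (1.44) + (0.04) = 0.  So z_0 = 2 is a root, |z_0| = 2.
Divide out the factor (1 - 0.5 z) = (1 - z/z0) (since 1/z0 = 0.5):
  P(z) = (1 - 0.5 z)(1 + (-0.74) z + (-0.01) z^2)
  [check: z-coef -0.74 - (0.5) = -1.24; z^2-coef -0.01 - (0.5)(-0.74) = 0.36; z^3-coef -(0.5)(-0.01) = 0.005.]
Remaining roots from the quadratic factor 1 + (-0.74) z + (-0.01) z^2:
  Set 1 + (-0.74) z + (-0.01) z^2 = 0, i.e. a z^2 + b z + c = 0 with a = -0.01, b = -0.74, c = 1.
  Discriminant D = b^2 - 4ac = (-0.74)^2 - 4*(-0.01)*1 = 0.5476 - (-0.04) = 0.5876.
  D >= 0, so the roots are real: z = (-b +/- sqrt(D)) / (2a) = (0.74 +/- 0.766551) / (-0.02).
    z_1 = (0.74 + 0.766551) / (-0.02) = -75.3275,   |z_1| = 75.3275.
    z_2 = (0.74 - 0.766551) / (-0.02) = 1.3275,   |z_2| = 1.3275.
Moduli of all roots: 2.0000, 75.3275, 1.3275.
All moduli strictly greater than 1? Yes.
Verdict: Stationary.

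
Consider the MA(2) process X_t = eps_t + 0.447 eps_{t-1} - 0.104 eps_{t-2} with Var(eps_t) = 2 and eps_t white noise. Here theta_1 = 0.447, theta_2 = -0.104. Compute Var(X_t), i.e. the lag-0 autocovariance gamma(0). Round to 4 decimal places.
\gamma(0) = 2.4213

For an MA(q) process X_t = eps_t + sum_i theta_i eps_{t-i} with
Var(eps_t) = sigma^2, the variance is
  gamma(0) = sigma^2 * (1 + sum_i theta_i^2).
  sum_i theta_i^2 = (0.447)^2 + (-0.104)^2 = 0.199809 + 0.010816 = 0.210625.
  gamma(0) = 2 * (1 + 0.210625) = 2 * 1.210625 = 2.42125, which rounds to 2.4213.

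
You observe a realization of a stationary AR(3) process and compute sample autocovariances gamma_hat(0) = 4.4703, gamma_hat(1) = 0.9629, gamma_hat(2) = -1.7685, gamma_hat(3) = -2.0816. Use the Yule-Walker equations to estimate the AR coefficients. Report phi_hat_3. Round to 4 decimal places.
\hat\phi_{3} = -0.3220

The Yule-Walker equations for an AR(p) process read, in matrix form,
  Gamma_p phi = r_p,   with   (Gamma_p)_{ij} = gamma(|i - j|),
                       (r_p)_i = gamma(i),   i,j = 1..p.
Substitute the sample gammas (Toeplitz matrix and right-hand side of size 3):
  Gamma_p = [[4.4703, 0.9629, -1.7685], [0.9629, 4.4703, 0.9629], [-1.7685, 0.9629, 4.4703]]
  r_p     = [0.9629, -1.7685, -2.0816]
Written out (R1..R3):
  (R1) 4.4703 phi_1 + 0.9629 phi_2 - 1.7685 phi_3 = 0.9629
  (R2) 0.9629 phi_1 + 4.4703 phi_2 + 0.9629 phi_3 = -1.7685
  (R3) -1.7685 phi_1 + 0.9629 phi_2 + 4.4703 phi_3 = -2.0816
Gaussian elimination:
  R2 <- R2 - (0.9629/4.4703) R1 = R2 - (0.215399) R1:  4.262892 phi_2 + 1.343834 phi_3 = -1.975908
  R3 <- R3 - (-1.7685/4.4703) R1 = R3 - (-0.395611) R1:  1.343834 phi_2 + 3.770662 phi_3 = -1.700666
  R3 <- R3 - (1.343834/4.262892) R2 = R3 - (0.31524) R2:  3.347032 phi_3 = -1.077781
Back-substitution:
  phi_hat_3 = -1.077781 / 3.347032 = -0.322011
  phi_hat_2 = (-1.975908 - (1.343834)(-0.322011)) / 4.262892 = -0.362003
  phi_hat_1 = (0.9629 - (0.9629)(-0.362003) - (-1.7685)(-0.322011)) / 4.4703 = 0.165984
So phi_hat = [0.1660, -0.3620, -0.3220].
Therefore phi_hat_3 = -0.3220.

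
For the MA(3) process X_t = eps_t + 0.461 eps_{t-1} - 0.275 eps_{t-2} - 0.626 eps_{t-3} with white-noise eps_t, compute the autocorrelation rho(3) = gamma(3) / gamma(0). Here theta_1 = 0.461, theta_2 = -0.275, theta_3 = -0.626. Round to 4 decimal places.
\rho(3) = -0.3726

For an MA(q) process with theta_0 = 1, the autocovariance is
  gamma(k) = sigma^2 * sum_{i=0..q-k} theta_i * theta_{i+k},
and rho(k) = gamma(k) / gamma(0). Sigma^2 cancels.
  numerator   = (1)*(-0.626) = -0.626.
  denominator = (1)^2 + (0.461)^2 + (-0.275)^2 + (-0.626)^2 = 1.680022.
  rho(3) = -0.626 / 1.680022 = -0.3726.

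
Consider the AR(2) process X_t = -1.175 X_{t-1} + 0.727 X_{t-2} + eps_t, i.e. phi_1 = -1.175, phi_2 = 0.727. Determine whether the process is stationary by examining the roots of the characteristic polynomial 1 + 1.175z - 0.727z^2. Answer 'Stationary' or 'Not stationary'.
\text{Not stationary}

The AR(p) characteristic polynomial is P(z) = 1 + 1.175z - 0.727z^2.
Stationarity requires all roots to lie outside the unit circle, i.e. |z| > 1 for every root.
Set 1 + (1.175) z + (-0.727) z^2 = 0, i.e. a z^2 + b z + c = 0 with a = -0.727, b = 1.175, c = 1.
Discriminant D = b^2 - 4ac = (1.175)^2 - 4*(-0.727)*1 = 1.380625 - (-2.908) = 4.288625.
D >= 0, so the roots are real: z = (-b +/- sqrt(D)) / (2a) = (-1.175 +/- 2.0709) / (-1.454).
  z_1 = (-1.175 + 2.0709) / (-1.454) = -0.6162,   |z_1| = 0.6162.
  z_2 = (-1.175 - 2.0709) / (-1.454) = 2.2324,   |z_2| = 2.2324.
Moduli of all roots: 0.6162, 2.2324.
All moduli strictly greater than 1? No.
Verdict: Not stationary.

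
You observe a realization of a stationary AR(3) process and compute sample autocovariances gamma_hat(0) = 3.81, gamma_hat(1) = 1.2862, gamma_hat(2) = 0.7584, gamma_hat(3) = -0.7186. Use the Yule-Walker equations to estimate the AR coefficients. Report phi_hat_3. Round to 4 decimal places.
\hat\phi_{3} = -0.3210

The Yule-Walker equations for an AR(p) process read, in matrix form,
  Gamma_p phi = r_p,   with   (Gamma_p)_{ij} = gamma(|i - j|),
                       (r_p)_i = gamma(i),   i,j = 1..p.
Substitute the sample gammas (Toeplitz matrix and right-hand side of size 3):
  Gamma_p = [[3.81, 1.2862, 0.7584], [1.2862, 3.81, 1.2862], [0.7584, 1.2862, 3.81]]
  r_p     = [1.2862, 0.7584, -0.7186]
Written out (R1..R3):
  (R1) 3.81 phi_1 + 1.2862 phi_2 + 0.7584 phi_3 = 1.2862
  (R2) 1.2862 phi_1 + 3.81 phi_2 + 1.2862 phi_3 = 0.7584
  (R3) 0.7584 phi_1 + 1.2862 phi_2 + 3.81 phi_3 = -0.7186
Gaussian elimination:
  R2 <- R2 - (1.2862/3.81) R1 = R2 - (0.337585) R1:  3.375798 phi_2 + 1.030175 phi_3 = 0.324198
  R3 <- R3 - (0.7584/3.81) R1 = R3 - (0.199055) R1:  1.030175 phi_2 + 3.659037 phi_3 = -0.974625
  R3 <- R3 - (1.030175/3.375798) R2 = R3 - (0.305165) R2:  3.344663 phi_3 = -1.073559
Back-substitution:
  phi_hat_3 = -1.073559 / 3.344663 = -0.320977
  phi_hat_2 = (0.324198 - (1.030175)(-0.320977)) / 3.375798 = 0.193987
  phi_hat_1 = (1.2862 - (1.2862)(0.193987) - (0.7584)(-0.320977)) / 3.81 = 0.33599
So phi_hat = [0.3360, 0.1940, -0.3210].
Therefore phi_hat_3 = -0.3210.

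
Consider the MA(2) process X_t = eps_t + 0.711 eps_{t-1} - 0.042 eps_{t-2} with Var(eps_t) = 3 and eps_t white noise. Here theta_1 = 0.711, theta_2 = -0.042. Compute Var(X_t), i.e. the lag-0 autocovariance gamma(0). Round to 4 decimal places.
\gamma(0) = 4.5219

For an MA(q) process X_t = eps_t + sum_i theta_i eps_{t-i} with
Var(eps_t) = sigma^2, the variance is
  gamma(0) = sigma^2 * (1 + sum_i theta_i^2).
  sum_i theta_i^2 = (0.711)^2 + (-0.042)^2 = 0.505521 + 0.001764 = 0.507285.
  gamma(0) = 3 * (1 + 0.507285) = 3 * 1.507285 = 4.521855, which rounds to 4.5219.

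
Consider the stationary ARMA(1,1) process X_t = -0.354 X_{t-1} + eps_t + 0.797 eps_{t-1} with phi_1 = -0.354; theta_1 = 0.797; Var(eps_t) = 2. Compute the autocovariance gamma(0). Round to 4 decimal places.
\gamma(0) = 2.4487

Multiply the model equation by X_{t-k} and take expectations. With theta_0 = psi_0 = 1 and psi_j the MA(infinity) weights, this gives
  gamma(k) - sum_i phi_i gamma(k-i) = c_k,
  c_k = sigma^2 * sum_{j=k..q} theta_j psi_{j-k}   (c_k = 0 for k > q),
using gamma(-m) = gamma(m).
psi-weights needed (psi_j = theta_j + sum_i phi_i psi_{j-i}):
  psi_1 = theta_1 + phi_1 = 0.797 + (-0.354) = 0.443
Right-hand sides:
  c_0 = sigma^2 (1 + theta_1 psi_1) = 2 * (1 + (0.797)(0.443)) = 2 * 1.353071 = 2.706142
  c_1 = sigma^2 theta_1 = 2 * (0.797) = 1.594
  c_2 = 0
Equations for k = 0 and k = 1 (AR order 1):
  gamma(0) = phi_1 gamma(1) + c_0
  gamma(1) = phi_1 gamma(0) + c_1
Substituting the second into the first: gamma(0) (1 - phi_1^2) = c_0 + phi_1 c_1, so
  gamma(0) = (c_0 + phi_1 c_1) / (1 - phi_1^2) = (2.706142 + (-0.354)(1.594)) / (1 - (-0.354)^2) = 2.141866 / 0.874684 = 2.448731.
Therefore gamma(0) = 2.4487 (to 4 decimal places).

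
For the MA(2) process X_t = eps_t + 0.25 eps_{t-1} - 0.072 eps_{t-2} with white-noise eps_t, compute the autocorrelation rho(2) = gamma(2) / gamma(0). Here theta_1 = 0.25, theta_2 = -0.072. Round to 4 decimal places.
\rho(2) = -0.0674

For an MA(q) process with theta_0 = 1, the autocovariance is
  gamma(k) = sigma^2 * sum_{i=0..q-k} theta_i * theta_{i+k},
and rho(k) = gamma(k) / gamma(0). Sigma^2 cancels.
  numerator   = (1)*(-0.072) = -0.072.
  denominator = (1)^2 + (0.25)^2 + (-0.072)^2 = 1.067684.
  rho(2) = -0.072 / 1.067684 = -0.0674.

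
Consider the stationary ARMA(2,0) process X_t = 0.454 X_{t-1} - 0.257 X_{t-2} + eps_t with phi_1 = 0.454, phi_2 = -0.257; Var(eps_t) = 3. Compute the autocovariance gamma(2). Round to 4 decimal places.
\gamma(2) = -0.3436

Multiply the model equation by X_{t-k} and take expectations. With theta_0 = psi_0 = 1 and psi_j the MA(infinity) weights, this gives
  gamma(k) - sum_i phi_i gamma(k-i) = c_k,
  c_k = sigma^2 * sum_{j=k..q} theta_j psi_{j-k}   (c_k = 0 for k > q),
using gamma(-m) = gamma(m).
Pure AR (q = 0): c_0 = sigma^2 = 3, c_k = 0 for k >= 1.
Equations for k = 0, 1, 2 (AR order 2, c_2 = 0):
  (E0) gamma(0) = phi_1 gamma(1) + phi_2 gamma(2) + c_0
  (E1) gamma(1) = phi_1 gamma(0) + phi_2 gamma(1) + c_1
  (E2) gamma(2) = phi_1 gamma(1) + phi_2 gamma(0)
From (E1): gamma(1) = A gamma(0) + B with
  A = phi_1 / (1 - phi_2) = 0.454 / 1.257 = 0.361177,   B = c_1 / (1 - phi_2) = 0 / 1.257 = 0.
Insert (E2) into (E0): gamma(0) (1 - phi_2^2) = phi_1 (1 + phi_2) gamma(1) + c_0.
  phi_1 (1 + phi_2) = (0.454)(0.743) = 0.337322,   1 - phi_2^2 = 0.933951.
Replace gamma(1) by A gamma(0) + B and collect gamma(0):
  gamma(0) [0.933951 - (0.337322)(0.361177)] = c_0 = 3
  gamma(0) * 0.812118 = 3
  gamma(0) = 3 / 0.812118 = 3.694045.
  gamma(1) = A gamma(0) = (0.361177)(3.694045) = 1.334206.
  gamma(2) = phi_1 gamma(1) + phi_2 gamma(0) = (0.454)(1.334206) + (-0.257)(3.694045) = -0.34364.
Therefore gamma(2) = -0.3436 (to 4 decimal places).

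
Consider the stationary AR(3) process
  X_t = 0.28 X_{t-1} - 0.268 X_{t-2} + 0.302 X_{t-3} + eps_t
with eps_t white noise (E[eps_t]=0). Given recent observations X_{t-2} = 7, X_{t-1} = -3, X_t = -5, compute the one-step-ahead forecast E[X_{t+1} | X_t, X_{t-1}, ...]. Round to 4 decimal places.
E[X_{t+1} \mid \mathcal F_t] = 1.5180

For an AR(p) model X_t = c + sum_i phi_i X_{t-i} + eps_t, the
one-step-ahead conditional mean is
  E[X_{t+1} | X_t, ...] = c + sum_i phi_i X_{t+1-i}.
Substitute known values:
  E[X_{t+1} | ...] = (0.28) * (-5) + (-0.268) * (-3) + (0.302) * (7)
                   = 1.5180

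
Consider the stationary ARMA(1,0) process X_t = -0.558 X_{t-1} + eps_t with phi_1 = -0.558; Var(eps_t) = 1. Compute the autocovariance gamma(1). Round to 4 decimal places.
\gamma(1) = -0.8103

Multiply the model equation by X_{t-k} and take expectations. With theta_0 = psi_0 = 1 and psi_j the MA(infinity) weights, this gives
  gamma(k) - sum_i phi_i gamma(k-i) = c_k,
  c_k = sigma^2 * sum_{j=k..q} theta_j psi_{j-k}   (c_k = 0 for k > q),
using gamma(-m) = gamma(m).
Pure AR (q = 0): c_0 = sigma^2 = 1, c_k = 0 for k >= 1.
Equations for k = 0 and k = 1 (AR order 1):
  gamma(0) = phi_1 gamma(1) + c_0
  gamma(1) = phi_1 gamma(0) + c_1
Substituting the second into the first: gamma(0) (1 - phi_1^2) = c_0 + phi_1 c_1, so
  gamma(0) = c_0 / (1 - phi_1^2) = 1 / (1 - (-0.558)^2) = 1 / 0.688636 = 1.452146.
  gamma(1) = phi_1 gamma(0) = (-0.558)(1.452146) = -0.810297.
Therefore gamma(1) = -0.8103 (to 4 decimal places).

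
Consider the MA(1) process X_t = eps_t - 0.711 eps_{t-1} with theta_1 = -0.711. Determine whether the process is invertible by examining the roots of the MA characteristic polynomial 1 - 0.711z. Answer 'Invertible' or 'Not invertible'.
\text{Invertible}

The MA(q) characteristic polynomial is P(z) = 1 - 0.711z.
Invertibility requires all roots to lie outside the unit circle, i.e. |z| > 1 for every root.
This is linear in z: 1 + (-0.711) z = 0  =>  z = -1/(-0.711) = 1.40647,  |z| = 1.40647.
Moduli of all roots: 1.4065.
All moduli strictly greater than 1? Yes.
Verdict: Invertible.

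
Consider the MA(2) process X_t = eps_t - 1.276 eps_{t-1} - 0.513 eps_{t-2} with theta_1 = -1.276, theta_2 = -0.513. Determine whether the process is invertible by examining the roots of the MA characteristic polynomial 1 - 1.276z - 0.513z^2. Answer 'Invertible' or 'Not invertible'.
\text{Not invertible}

The MA(q) characteristic polynomial is P(z) = 1 - 1.276z - 0.513z^2.
Invertibility requires all roots to lie outside the unit circle, i.e. |z| > 1 for every root.
Set 1 + (-1.276) z + (-0.513) z^2 = 0, i.e. a z^2 + b z + c = 0 with a = -0.513, b = -1.276, c = 1.
Discriminant D = b^2 - 4ac = (-1.276)^2 - 4*(-0.513)*1 = 1.628176 - (-2.052) = 3.680176.
D >= 0, so the roots are real: z = (-b +/- sqrt(D)) / (2a) = (1.276 +/- 1.918378) / (-1.026).
  z_1 = (1.276 + 1.918378) / (-1.026) = -3.1134,   |z_1| = 3.1134.
  z_2 = (1.276 - 1.918378) / (-1.026) = 0.6261,   |z_2| = 0.6261.
Moduli of all roots: 3.1134, 0.6261.
All moduli strictly greater than 1? No.
Verdict: Not invertible.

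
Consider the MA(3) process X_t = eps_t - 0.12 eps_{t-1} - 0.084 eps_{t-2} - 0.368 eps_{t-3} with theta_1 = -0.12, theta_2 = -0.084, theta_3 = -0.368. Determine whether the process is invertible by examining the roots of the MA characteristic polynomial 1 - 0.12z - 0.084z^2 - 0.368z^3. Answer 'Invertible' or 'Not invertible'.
\text{Invertible}

The MA(q) characteristic polynomial is P(z) = 1 - 0.12z - 0.084z^2 - 0.368z^3.
Invertibility requires all roots to lie outside the unit circle, i.e. |z| > 1 for every root.
Degree 3: look for a simple real root z0 first, then factor out (1 - z/z0) and solve the remaining quadratic.
Testing z0 = 1.25: P(1.25) = 1 + (-0.12)(1.25) + (-0.084)(1.25)^2 + (-0.368)(1.25)^3
  = 1 + (-0.15) + (-0.13125) + (-0.71875) = 0.  So z_0 = 1.25 is a root, |z_0| = 1.25.
Divide out the factor (1 - 0.8 z) = (1 - z/z0) (since 1/z0 = 0.8):
  P(z) = (1 - 0.8 z)(1 + (0.68) z + (0.46) z^2)
  [check: z-coef 0.68 - (0.8) = -0.12; z^2-coef 0.46 - (0.8)(0.68) = -0.084; z^3-coef -(0.8)(0.46) = -0.368.]
Remaining roots from the quadratic factor 1 + (0.68) z + (0.46) z^2:
  Set 1 + (0.68) z + (0.46) z^2 = 0, i.e. a z^2 + b z + c = 0 with a = 0.46, b = 0.68, c = 1.
  Discriminant D = b^2 - 4ac = (0.68)^2 - 4*(0.46)*1 = 0.4624 - (1.84) = -1.3776.
  D < 0, so the roots are the complex-conjugate pair z = (-b +/- i sqrt(-D)) / (2a) = -0.7391 +/- 1.2758i.
  For a conjugate pair |z|^2 = z * conj(z) = (product of roots) = c/a = 1/(0.46) = 2.173913, so |z| = sqrt(2.173913) = 1.4744 for both roots.
Moduli of all roots: 1.2500, 1.4744, 1.4744.
All moduli strictly greater than 1? Yes.
Verdict: Invertible.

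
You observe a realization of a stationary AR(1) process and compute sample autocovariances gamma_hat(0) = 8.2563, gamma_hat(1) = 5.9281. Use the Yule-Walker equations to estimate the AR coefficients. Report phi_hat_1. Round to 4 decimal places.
\hat\phi_{1} = 0.7180

The Yule-Walker equations for an AR(p) process read, in matrix form,
  Gamma_p phi = r_p,   with   (Gamma_p)_{ij} = gamma(|i - j|),
                       (r_p)_i = gamma(i),   i,j = 1..p.
Substitute the sample gammas (Toeplitz matrix and right-hand side of size 1):
  Gamma_p = [[8.2563]]
  r_p     = [5.9281]
With p = 1 this is the single equation gamma(0) phi_1 = gamma(1):
  phi_hat_1 = gamma(1) / gamma(0) = 5.9281 / 8.2563 = 0.7180.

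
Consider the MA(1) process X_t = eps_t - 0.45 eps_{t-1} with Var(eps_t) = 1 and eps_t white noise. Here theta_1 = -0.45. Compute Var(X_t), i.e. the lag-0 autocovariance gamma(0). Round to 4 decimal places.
\gamma(0) = 1.2025

For an MA(q) process X_t = eps_t + sum_i theta_i eps_{t-i} with
Var(eps_t) = sigma^2, the variance is
  gamma(0) = sigma^2 * (1 + sum_i theta_i^2).
  sum_i theta_i^2 = (-0.45)^2 = 0.2025.
  gamma(0) = 1 * (1 + 0.2025) = 1 * 1.2025 = 1.2025.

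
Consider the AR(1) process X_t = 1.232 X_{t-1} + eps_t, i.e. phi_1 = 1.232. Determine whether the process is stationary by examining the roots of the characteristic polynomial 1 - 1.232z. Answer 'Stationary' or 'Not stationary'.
\text{Not stationary}

The AR(p) characteristic polynomial is P(z) = 1 - 1.232z.
Stationarity requires all roots to lie outside the unit circle, i.e. |z| > 1 for every root.
This is linear in z: 1 + (-1.232) z = 0  =>  z = -1/(-1.232) = 0.811688,  |z| = 0.811688.
Moduli of all roots: 0.8117.
All moduli strictly greater than 1? No.
Verdict: Not stationary.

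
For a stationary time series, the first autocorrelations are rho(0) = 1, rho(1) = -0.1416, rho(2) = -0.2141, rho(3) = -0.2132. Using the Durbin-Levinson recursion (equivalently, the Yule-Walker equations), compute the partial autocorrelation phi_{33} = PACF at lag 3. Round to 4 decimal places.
\phi_{33} = -0.3080

The PACF at lag k is phi_{kk}, the last component of the solution
to the Yule-Walker system G_k phi = r_k where
  (G_k)_{ij} = rho(|i - j|), (r_k)_i = rho(i), i,j = 1..k.
Equivalently, Durbin-Levinson gives phi_{kk} iteratively:
  phi_{11} = rho(1)
  phi_{kk} = [rho(k) - sum_{j=1..k-1} phi_{k-1,j} rho(k-j)]
            / [1 - sum_{j=1..k-1} phi_{k-1,j} rho(j)],
  phi_{k,j} = phi_{k-1,j} - phi_{kk} phi_{k-1,k-j},  j = 1..k-1.
Step k = 1:
  phi_11 = rho(1) = -0.1416.
Step k = 2:
  phi_22 = [rho(2) - phi_11 rho(1)] / [1 - phi_11 rho(1)] = [-0.2141 - (-0.1416)(-0.1416)] / [1 - (-0.1416)(-0.1416)]
         = -0.23415056 / 0.97994944 = -0.238941.
  Update: phi_21 = phi_11 - phi_22 phi_11 = -0.1416 - (-0.238941)(-0.1416) = -0.175434.
Step k = 3:
  phi_33 = [rho(3) - phi_21 rho(2) - phi_22 rho(1)] / [1 - phi_21 rho(1) - phi_22 rho(2)]
    numerator   = -0.2132 - (-0.175434)(-0.2141) - (-0.238941)(-0.1416) = -0.28459456
    denominator = 1 - (-0.175434)(-0.1416) - (-0.238941)(-0.2141) = 0.92400116
  phi_33 = -0.28459456 / 0.92400116 = -0.308.
Therefore phi_{33} = -0.3080.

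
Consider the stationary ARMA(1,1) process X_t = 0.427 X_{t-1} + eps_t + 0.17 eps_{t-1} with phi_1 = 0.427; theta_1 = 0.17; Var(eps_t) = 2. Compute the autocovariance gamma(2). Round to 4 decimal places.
\gamma(2) = 0.6688

Multiply the model equation by X_{t-k} and take expectations. With theta_0 = psi_0 = 1 and psi_j the MA(infinity) weights, this gives
  gamma(k) - sum_i phi_i gamma(k-i) = c_k,
  c_k = sigma^2 * sum_{j=k..q} theta_j psi_{j-k}   (c_k = 0 for k > q),
using gamma(-m) = gamma(m).
psi-weights needed (psi_j = theta_j + sum_i phi_i psi_{j-i}):
  psi_1 = theta_1 + phi_1 = 0.17 + (0.427) = 0.597
Right-hand sides:
  c_0 = sigma^2 (1 + theta_1 psi_1) = 2 * (1 + (0.17)(0.597)) = 2 * 1.10149 = 2.20298
  c_1 = sigma^2 theta_1 = 2 * (0.17) = 0.34
  c_2 = 0
Equations for k = 0 and k = 1 (AR order 1):
  gamma(0) = phi_1 gamma(1) + c_0
  gamma(1) = phi_1 gamma(0) + c_1
Substituting the second into the first: gamma(0) (1 - phi_1^2) = c_0 + phi_1 c_1, so
  gamma(0) = (c_0 + phi_1 c_1) / (1 - phi_1^2) = (2.20298 + (0.427)(0.34)) / (1 - (0.427)^2) = 2.34816 / 0.817671 = 2.871766.
  gamma(1) = phi_1 gamma(0) + c_1 = (0.427)(2.871766) + (0.34) = 1.566244.
For k = 2 (> q): gamma(2) = phi_1 gamma(1) = (0.427)(1.566244) = 0.668786.
Therefore gamma(2) = 0.6688 (to 4 decimal places).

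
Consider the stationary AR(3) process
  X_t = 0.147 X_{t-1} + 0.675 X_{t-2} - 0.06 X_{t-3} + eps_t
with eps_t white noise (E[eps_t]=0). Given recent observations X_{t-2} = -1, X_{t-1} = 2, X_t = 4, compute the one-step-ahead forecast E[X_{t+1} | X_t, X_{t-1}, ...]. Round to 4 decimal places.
E[X_{t+1} \mid \mathcal F_t] = 1.9980

For an AR(p) model X_t = c + sum_i phi_i X_{t-i} + eps_t, the
one-step-ahead conditional mean is
  E[X_{t+1} | X_t, ...] = c + sum_i phi_i X_{t+1-i}.
Substitute known values:
  E[X_{t+1} | ...] = (0.147) * (4) + (0.675) * (2) + (-0.06) * (-1)
                   = 1.9980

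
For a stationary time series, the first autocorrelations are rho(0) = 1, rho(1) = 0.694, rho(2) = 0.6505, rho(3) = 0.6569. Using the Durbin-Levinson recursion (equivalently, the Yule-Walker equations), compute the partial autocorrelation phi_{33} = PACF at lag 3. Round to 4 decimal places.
\phi_{33} = 0.2729

The PACF at lag k is phi_{kk}, the last component of the solution
to the Yule-Walker system G_k phi = r_k where
  (G_k)_{ij} = rho(|i - j|), (r_k)_i = rho(i), i,j = 1..k.
Equivalently, Durbin-Levinson gives phi_{kk} iteratively:
  phi_{11} = rho(1)
  phi_{kk} = [rho(k) - sum_{j=1..k-1} phi_{k-1,j} rho(k-j)]
            / [1 - sum_{j=1..k-1} phi_{k-1,j} rho(j)],
  phi_{k,j} = phi_{k-1,j} - phi_{kk} phi_{k-1,k-j},  j = 1..k-1.
Step k = 1:
  phi_11 = rho(1) = 0.694.
Step k = 2:
  phi_22 = [rho(2) - phi_11 rho(1)] / [1 - phi_11 rho(1)] = [0.6505 - (0.694)(0.694)] / [1 - (0.694)(0.694)]
         = 0.168864 / 0.518364 = 0.325763.
  Update: phi_21 = phi_11 - phi_22 phi_11 = 0.694 - (0.325763)(0.694) = 0.46792.
Step k = 3:
  phi_33 = [rho(3) - phi_21 rho(2) - phi_22 rho(1)] / [1 - phi_21 rho(1) - phi_22 rho(2)]
    numerator   = 0.6569 - (0.46792)(0.6505) - (0.325763)(0.694) = 0.12643812
    denominator = 1 - (0.46792)(0.694) - (0.325763)(0.6505) = 0.4633543
  phi_33 = 0.12643812 / 0.4633543 = 0.2729.
Therefore phi_{33} = 0.2729.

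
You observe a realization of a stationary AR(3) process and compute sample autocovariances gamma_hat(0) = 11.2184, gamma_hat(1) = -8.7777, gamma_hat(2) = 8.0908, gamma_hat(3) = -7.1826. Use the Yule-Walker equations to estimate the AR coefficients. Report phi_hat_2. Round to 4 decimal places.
\hat\phi_{2} = 0.2580

The Yule-Walker equations for an AR(p) process read, in matrix form,
  Gamma_p phi = r_p,   with   (Gamma_p)_{ij} = gamma(|i - j|),
                       (r_p)_i = gamma(i),   i,j = 1..p.
Substitute the sample gammas (Toeplitz matrix and right-hand side of size 3):
  Gamma_p = [[11.2184, -8.7777, 8.0908], [-8.7777, 11.2184, -8.7777], [8.0908, -8.7777, 11.2184]]
  r_p     = [-8.7777, 8.0908, -7.1826]
Written out (R1..R3):
  (R1) 11.2184 phi_1 - 8.7777 phi_2 + 8.0908 phi_3 = -8.7777
  (R2) -8.7777 phi_1 + 11.2184 phi_2 - 8.7777 phi_3 = 8.0908
  (R3) 8.0908 phi_1 - 8.7777 phi_2 + 11.2184 phi_3 = -7.1826
Gaussian elimination:
  R2 <- R2 - (-8.7777/11.2184) R1 = R2 - (-0.782438) R1:  4.350396 phi_2 - 2.447152 phi_3 = 1.222796
  R3 <- R3 - (8.0908/11.2184) R1 = R3 - (0.721208) R1:  -2.447152 phi_2 + 5.38325 phi_3 = -0.852052
  R3 <- R3 - (-2.447152/4.350396) R2 = R3 - (-0.562513) R2:  4.006696 phi_3 = -0.164214
Back-substitution:
  phi_hat_3 = -0.164214 / 4.006696 = -0.040985
  phi_hat_2 = (1.222796 - (-2.447152)(-0.040985)) / 4.350396 = 0.258022
  phi_hat_1 = (-8.7777 - (-8.7777)(0.258022) - (8.0908)(-0.040985)) / 11.2184 = -0.550993
So phi_hat = [-0.5510, 0.2580, -0.0410].
Therefore phi_hat_2 = 0.2580.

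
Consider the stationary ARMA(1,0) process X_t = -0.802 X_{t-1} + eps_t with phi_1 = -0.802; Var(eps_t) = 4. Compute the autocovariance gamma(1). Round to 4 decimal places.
\gamma(1) = -8.9911

Multiply the model equation by X_{t-k} and take expectations. With theta_0 = psi_0 = 1 and psi_j the MA(infinity) weights, this gives
  gamma(k) - sum_i phi_i gamma(k-i) = c_k,
  c_k = sigma^2 * sum_{j=k..q} theta_j psi_{j-k}   (c_k = 0 for k > q),
using gamma(-m) = gamma(m).
Pure AR (q = 0): c_0 = sigma^2 = 4, c_k = 0 for k >= 1.
Equations for k = 0 and k = 1 (AR order 1):
  gamma(0) = phi_1 gamma(1) + c_0
  gamma(1) = phi_1 gamma(0) + c_1
Substituting the second into the first: gamma(0) (1 - phi_1^2) = c_0 + phi_1 c_1, so
  gamma(0) = c_0 / (1 - phi_1^2) = 4 / (1 - (-0.802)^2) = 4 / 0.356796 = 11.210888.
  gamma(1) = phi_1 gamma(0) = (-0.802)(11.210888) = -8.991132.
Therefore gamma(1) = -8.9911 (to 4 decimal places).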